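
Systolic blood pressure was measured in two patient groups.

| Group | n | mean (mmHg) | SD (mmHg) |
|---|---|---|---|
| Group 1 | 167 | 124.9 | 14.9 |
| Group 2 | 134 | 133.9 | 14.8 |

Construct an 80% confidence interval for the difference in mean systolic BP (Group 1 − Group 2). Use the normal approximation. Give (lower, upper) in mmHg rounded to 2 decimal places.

(-11.21, -6.79)

SE₁ = s₁/√n₁ = 14.9/√167 = 1.1530; SE₂ = 14.8/√134 = 1.2785.
Independent samples, unequal variances: SE_diff = √(SE₁² + SE₂²) = √(1.329409 + 1.63456225) = 1.7216.
z* = 1.282, so margin of error = 1.282 × 1.7216 = 2.2071.
Difference in means = 124.9 − 133.9 = -9.0000.
-9.0000 ± 2.2071 → (-11.21, -6.79).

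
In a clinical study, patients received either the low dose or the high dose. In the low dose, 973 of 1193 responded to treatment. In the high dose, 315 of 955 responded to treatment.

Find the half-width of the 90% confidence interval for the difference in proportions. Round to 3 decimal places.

First, p̂₁ = 973/1193 = 0.8156; p̂₂ = 315/955 = 0.3298.
The two standard errors are √(0.8156×0.1844/1193) = 0.01123 and √(0.3298×0.6702/955) = 0.01521.
Because the samples are independent, SE_diff = √(0.01123² + 0.01521²) = 0.01891.
Using z* = 1.645 for 90%, ME = 1.645 × 0.01891 = 0.03111.

0.031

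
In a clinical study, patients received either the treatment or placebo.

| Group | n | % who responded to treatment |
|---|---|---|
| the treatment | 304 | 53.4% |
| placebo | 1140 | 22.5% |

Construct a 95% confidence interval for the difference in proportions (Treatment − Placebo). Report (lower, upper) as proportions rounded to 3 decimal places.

SE₁ = √(p̂₁(1−p̂₁)/n₁) = √(0.5340·0.4660/304) = 0.02861; SE₂ = √(0.2250·0.7750/1140) = 0.01237.
Independent samples: SE of the difference = √(SE₁² + SE₂²) = √(0.0008185321 + 0.0001530169) = 0.03117.
z* for 95% confidence is 1.960, so the margin of error is 1.960 × 0.03117 = 0.06109.
Point estimate p̂₁ − p̂₂ = 0.5340 − 0.2250 = 0.3090.
0.3090 ± 0.06109 → (0.248, 0.370).

(0.248, 0.370)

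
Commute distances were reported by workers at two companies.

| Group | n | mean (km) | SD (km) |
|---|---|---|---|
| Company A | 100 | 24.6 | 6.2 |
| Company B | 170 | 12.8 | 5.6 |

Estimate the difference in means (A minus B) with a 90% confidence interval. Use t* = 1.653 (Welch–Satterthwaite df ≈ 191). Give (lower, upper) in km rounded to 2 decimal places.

(10.55, 13.05)

Standard errors of each mean: 6.2/√100 = 0.6200 and 5.6/√170 = 0.4295.
SE(x̄₁ − x̄₂) = √(0.6200² + 0.4295²) = 0.7542 for independent samples with unequal variances.
With t* = 1.653, the margin is 1.653 × 0.7542 = 1.2467.
x̄₁ − x̄₂ = 24.6 − 12.8 = 11.8000; the interval is 11.8000 ± 1.2467 = (10.55, 13.05).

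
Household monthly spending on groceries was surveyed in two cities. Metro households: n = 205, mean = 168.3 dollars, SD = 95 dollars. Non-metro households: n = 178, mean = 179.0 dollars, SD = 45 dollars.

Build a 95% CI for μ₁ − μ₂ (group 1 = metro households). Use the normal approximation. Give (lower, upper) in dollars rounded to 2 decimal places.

(-25.29, 3.89)

Standard errors of each mean: 95/√205 = 6.6351 and 45/√178 = 3.3729.
SE(x̄₁ − x̄₂) = √(6.6351² + 3.3729²) = 7.4432 for independent samples with unequal variances.
With z* = 1.960, the margin is 1.960 × 7.4432 = 14.5887.
x̄₁ − x̄₂ = 168.3 − 179.0 = -10.7000; the interval is -10.7000 ± 14.5887 = (-25.29, 3.89).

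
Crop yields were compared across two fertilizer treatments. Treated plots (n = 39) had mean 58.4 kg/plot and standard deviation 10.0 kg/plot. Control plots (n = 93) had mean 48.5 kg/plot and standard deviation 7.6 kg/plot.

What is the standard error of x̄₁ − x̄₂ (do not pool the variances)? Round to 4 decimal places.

SE₁ = s₁/√n₁ = 10.0/√39 = 1.6013; SE₂ = 7.6/√93 = 0.7881.
Independent samples, unequal variances: SE_diff = √(SE₁² + SE₂²) = √(2.56416169 + 0.62110161) = 1.7847.

1.7847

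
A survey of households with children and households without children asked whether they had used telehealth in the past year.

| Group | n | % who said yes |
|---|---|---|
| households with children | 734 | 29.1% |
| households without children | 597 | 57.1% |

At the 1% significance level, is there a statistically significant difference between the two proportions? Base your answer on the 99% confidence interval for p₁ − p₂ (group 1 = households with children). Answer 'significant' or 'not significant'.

significant

The two standard errors are √(0.2910×0.7090/734) = 0.01677 and √(0.5710×0.4290/597) = 0.02026.
Because the samples are independent, SE_diff = √(0.01677² + 0.02026²) = 0.02630.
Using z* = 2.576 for 99%, ME = 2.576 × 0.02630 = 0.06775.
p̂₁ − p̂₂ = -0.2800; interval -0.2800 ± 0.06775 gives (-0.34775, -0.21225).
The interval (-0.34775, -0.21225) does not contain 0, so the difference is significant.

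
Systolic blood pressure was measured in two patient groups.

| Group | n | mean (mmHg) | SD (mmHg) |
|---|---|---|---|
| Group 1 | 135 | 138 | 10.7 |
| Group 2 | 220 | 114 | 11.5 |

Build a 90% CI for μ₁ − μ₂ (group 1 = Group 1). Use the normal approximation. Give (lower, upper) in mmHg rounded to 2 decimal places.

(22.02, 25.98)

Standard errors of each mean: 10.7/√135 = 0.9209 and 11.5/√220 = 0.7753.
SE(x̄₁ − x̄₂) = √(0.9209² + 0.7753²) = 1.2038 for independent samples with unequal variances.
With z* = 1.645, the margin is 1.645 × 1.2038 = 1.9803.
x̄₁ − x̄₂ = 138 − 114 = 24.0000; the interval is 24.0000 ± 1.9803 = (22.02, 25.98).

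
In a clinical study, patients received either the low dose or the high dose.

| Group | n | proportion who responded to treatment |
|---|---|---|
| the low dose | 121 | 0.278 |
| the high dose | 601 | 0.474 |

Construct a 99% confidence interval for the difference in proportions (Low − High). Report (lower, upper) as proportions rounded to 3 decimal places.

SE₁ = √(p̂₁(1−p̂₁)/n₁) = √(0.2780·0.7220/121) = 0.04073; SE₂ = √(0.4740·0.5260/601) = 0.02037.
Independent samples: SE of the difference = √(SE₁² + SE₂²) = √(0.0016589329 + 0.0004149369) = 0.04554.
z* for 99% confidence is 2.576, so the margin of error is 2.576 × 0.04554 = 0.11731.
Point estimate p̂₁ − p̂₂ = 0.2780 − 0.4740 = -0.1960.
-0.1960 ± 0.11731 → (-0.313, -0.079).

(-0.313, -0.079)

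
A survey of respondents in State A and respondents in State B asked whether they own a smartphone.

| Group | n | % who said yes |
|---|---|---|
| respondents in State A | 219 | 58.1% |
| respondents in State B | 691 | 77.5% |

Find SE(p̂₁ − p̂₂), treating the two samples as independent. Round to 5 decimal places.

Each SE is √(p̂(1−p̂)/n): √(0.5810·0.4190/219) = 0.03334 and √(0.7750·0.2250/691) = 0.01589.
SE(p̂₁ − p̂₂) = √(SE₁² + SE₂²) = √(0.0011115556 + 0.0002524921) = 0.03693, since the two samples are independent.

0.03693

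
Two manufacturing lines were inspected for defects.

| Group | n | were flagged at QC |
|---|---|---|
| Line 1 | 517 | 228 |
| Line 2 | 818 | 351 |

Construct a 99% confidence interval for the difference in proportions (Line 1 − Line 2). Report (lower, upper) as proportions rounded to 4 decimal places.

Sample proportions: 228/517 = 0.4410, 351/818 = 0.4291.
Each SE is √(p̂(1−p̂)/n): √(0.4410·0.5590/517) = 0.02184 and √(0.4291·0.5709/818) = 0.01731.
SE(p̂₁ − p̂₂) = √(SE₁² + SE₂²) = √(0.0004769856 + 0.0002996361) = 0.02787, since the two samples are independent.
At 99% confidence z* = 2.576; margin = 2.576 × 0.02787 = 0.07179.
The difference is 0.4410 − 0.4291 = 0.0119, so the interval is 0.0119 ± 0.07179 = (-0.0599, 0.0837).

(-0.0599, 0.0837)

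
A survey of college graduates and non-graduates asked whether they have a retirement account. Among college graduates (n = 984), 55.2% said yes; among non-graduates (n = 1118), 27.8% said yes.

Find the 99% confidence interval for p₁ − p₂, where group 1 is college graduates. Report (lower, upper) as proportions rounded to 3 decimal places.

(0.221, 0.327)

The two standard errors are √(0.5520×0.4480/984) = 0.01585 and √(0.2780×0.7220/1118) = 0.01340.
Because the samples are independent, SE_diff = √(0.01585² + 0.01340²) = 0.02076.
Using z* = 2.576 for 99%, ME = 2.576 × 0.02076 = 0.05348.
p̂₁ − p̂₂ = 0.2740; interval 0.2740 ± 0.05348 gives (0.221, 0.327).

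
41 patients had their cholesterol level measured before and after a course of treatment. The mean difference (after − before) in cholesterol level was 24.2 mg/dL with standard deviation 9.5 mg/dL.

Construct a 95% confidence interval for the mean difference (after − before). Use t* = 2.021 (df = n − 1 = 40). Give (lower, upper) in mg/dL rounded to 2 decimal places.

(21.20, 27.20)

Paired design: SE = s_d/√n = 9.5/√41 = 1.4837.
t* = 2.021; margin of error = 2.021 × 1.4837 = 2.9986.
24.2 ± 2.9986 → (21.20, 27.20).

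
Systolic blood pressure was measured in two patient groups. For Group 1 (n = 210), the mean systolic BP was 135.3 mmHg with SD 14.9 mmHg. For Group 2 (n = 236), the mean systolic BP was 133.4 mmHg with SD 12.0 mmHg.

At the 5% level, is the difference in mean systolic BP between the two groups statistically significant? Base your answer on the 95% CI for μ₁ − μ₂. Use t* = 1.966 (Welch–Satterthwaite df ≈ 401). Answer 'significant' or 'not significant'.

Per-group SEs: s₁/√n₁ = 14.9/√210 = 1.0282, s₂/√n₂ = 12.0/√236 = 0.7811.
Unpooled SE of the difference: √(1.05719524 + 0.61011721) = 1.2912.
Margin of error = t* · SE = 1.966 × 1.2912 = 2.5385.
x̄₁ − x̄₂ = 135.3 − 133.4 = 1.9000.
CI: 1.9000 ± 2.5385 = (-0.6385, 4.4385).
The interval (-0.6385, 4.4385) contains 0, so the difference is not significant.

not significant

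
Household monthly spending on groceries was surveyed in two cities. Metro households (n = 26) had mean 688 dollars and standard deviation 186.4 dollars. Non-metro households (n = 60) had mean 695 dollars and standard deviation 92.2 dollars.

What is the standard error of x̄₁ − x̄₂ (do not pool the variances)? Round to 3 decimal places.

Standard errors of each mean: 186.4/√26 = 36.5560 and 92.2/√60 = 11.9030.
SE(x̄₁ − x̄₂) = √(36.5560² + 11.9030²) = 38.4451 for independent samples with unequal variances.

38.445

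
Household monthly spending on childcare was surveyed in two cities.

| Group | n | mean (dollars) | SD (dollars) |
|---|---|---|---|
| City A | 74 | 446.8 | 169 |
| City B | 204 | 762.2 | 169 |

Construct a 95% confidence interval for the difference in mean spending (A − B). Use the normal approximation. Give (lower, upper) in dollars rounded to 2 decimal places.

SE₁ = s₁/√n₁ = 169/√74 = 19.6459; SE₂ = 169/√204 = 11.8324.
Independent samples, unequal variances: SE_diff = √(SE₁² + SE₂²) = √(385.96138681 + 140.00568976) = 22.9340.
z* = 1.960, so margin of error = 1.960 × 22.9340 = 44.9506.
Difference in means = 446.8 − 762.2 = -315.4000.
-315.4000 ± 44.9506 → (-360.35, -270.45).

(-360.35, -270.45)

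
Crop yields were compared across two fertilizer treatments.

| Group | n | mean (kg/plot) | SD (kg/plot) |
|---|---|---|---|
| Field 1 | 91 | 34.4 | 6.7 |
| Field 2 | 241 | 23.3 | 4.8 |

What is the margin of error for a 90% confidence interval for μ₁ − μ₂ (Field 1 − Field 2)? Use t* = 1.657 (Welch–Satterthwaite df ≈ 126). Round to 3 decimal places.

Standard errors of each mean: 6.7/√91 = 0.7024 and 4.8/√241 = 0.3092.
SE(x̄₁ − x̄₂) = √(0.7024² + 0.3092²) = 0.7674 for independent samples with unequal variances.
With t* = 1.657, the margin is 1.657 × 0.7674 = 1.2716.

1.272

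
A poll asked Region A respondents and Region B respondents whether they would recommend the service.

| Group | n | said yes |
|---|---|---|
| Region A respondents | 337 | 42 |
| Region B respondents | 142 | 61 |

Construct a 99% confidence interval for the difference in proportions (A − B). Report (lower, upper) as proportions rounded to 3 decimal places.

Sample proportions: 42/337 = 0.1246, 61/142 = 0.4296.
Each SE is √(p̂(1−p̂)/n): √(0.1246·0.8754/337) = 0.01799 and √(0.4296·0.5704/142) = 0.04154.
SE(p̂₁ − p̂₂) = √(SE₁² + SE₂²) = √(0.0003236401 + 0.0017255716) = 0.04527, since the two samples are independent.
At 99% confidence z* = 2.576; margin = 2.576 × 0.04527 = 0.11662.
The difference is 0.1246 − 0.4296 = -0.3050, so the interval is -0.3050 ± 0.11662 = (-0.422, -0.188).

(-0.422, -0.188)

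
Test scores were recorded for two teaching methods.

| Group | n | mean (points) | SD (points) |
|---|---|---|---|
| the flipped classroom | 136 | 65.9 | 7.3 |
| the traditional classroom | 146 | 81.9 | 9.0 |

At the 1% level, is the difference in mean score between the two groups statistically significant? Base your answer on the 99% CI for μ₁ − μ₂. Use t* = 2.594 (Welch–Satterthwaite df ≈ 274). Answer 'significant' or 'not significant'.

SE₁ = s₁/√n₁ = 7.3/√136 = 0.6260; SE₂ = 9.0/√146 = 0.7448.
Independent samples, unequal variances: SE_diff = √(SE₁² + SE₂²) = √(0.391876 + 0.55472704) = 0.9729.
t* = 2.594, so margin of error = 2.594 × 0.9729 = 2.5237.
Difference in means = 65.9 − 81.9 = -16.0000.
-16.0000 ± 2.5237 → (-18.5237, -13.4763).
The interval (-18.5237, -13.4763) does not contain 0, so the difference is significant.

significant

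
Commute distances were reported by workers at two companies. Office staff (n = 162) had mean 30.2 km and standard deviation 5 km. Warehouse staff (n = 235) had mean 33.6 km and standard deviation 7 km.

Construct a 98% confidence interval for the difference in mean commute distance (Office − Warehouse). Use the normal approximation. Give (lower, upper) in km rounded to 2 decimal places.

SE₁ = s₁/√n₁ = 5/√162 = 0.3928; SE₂ = 7/√235 = 0.4566.
Independent samples, unequal variances: SE_diff = √(SE₁² + SE₂²) = √(0.15429184 + 0.20848356) = 0.6023.
z* = 2.326, so margin of error = 2.326 × 0.6023 = 1.4009.
Difference in means = 30.2 − 33.6 = -3.4000.
-3.4000 ± 1.4009 → (-4.80, -2.00).

(-4.80, -2.00)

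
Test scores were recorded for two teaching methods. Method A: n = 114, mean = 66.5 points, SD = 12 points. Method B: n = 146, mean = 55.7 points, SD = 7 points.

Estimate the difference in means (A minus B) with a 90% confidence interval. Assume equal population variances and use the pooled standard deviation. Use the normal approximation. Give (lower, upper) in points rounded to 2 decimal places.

(8.84, 12.76)

Pooled variance s_p² = [113·12² + 145·7²] / (114+146−2) = 90.6085, so s_p = 9.5188.
SE_diff = s_p·√(1/n₁ + 1/n₂) = 9.5188·√(1/114 + 1/146) = 1.1897.
z* = 1.645; margin = 1.645 × 1.1897 = 1.9571.
Difference = 66.5 − 55.7 = 10.8000.
10.8000 ± 1.9571 → (8.84, 12.76).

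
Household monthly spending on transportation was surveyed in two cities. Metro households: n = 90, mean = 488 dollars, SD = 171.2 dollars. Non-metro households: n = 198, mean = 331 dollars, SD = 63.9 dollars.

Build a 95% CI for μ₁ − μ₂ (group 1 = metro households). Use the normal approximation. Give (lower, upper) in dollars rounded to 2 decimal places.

SE₁ = s₁/√n₁ = 171.2/√90 = 18.0461; SE₂ = 63.9/√198 = 4.5412.
Independent samples, unequal variances: SE_diff = √(SE₁² + SE₂²) = √(325.66172521 + 20.62249744) = 18.6087.
z* = 1.960, so margin of error = 1.960 × 18.6087 = 36.4731.
Difference in means = 488 − 331 = 157.0000.
157.0000 ± 36.4731 → (120.53, 193.47).

(120.53, 193.47)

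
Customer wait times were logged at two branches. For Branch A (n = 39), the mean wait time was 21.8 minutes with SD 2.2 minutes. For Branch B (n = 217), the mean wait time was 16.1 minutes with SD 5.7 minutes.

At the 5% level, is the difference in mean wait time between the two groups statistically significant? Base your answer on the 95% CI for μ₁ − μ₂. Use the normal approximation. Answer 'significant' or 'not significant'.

significant

Standard errors of each mean: 2.2/√39 = 0.3523 and 5.7/√217 = 0.3869.
SE(x̄₁ − x̄₂) = √(0.3523² + 0.3869²) = 0.5233 for independent samples with unequal variances.
With z* = 1.960, the margin is 1.960 × 0.5233 = 1.0257.
x̄₁ − x̄₂ = 21.8 − 16.1 = 5.7000; the interval is 5.7000 ± 1.0257 = (4.6743, 6.7257).
The interval (4.6743, 6.7257) does not contain 0, so the difference is significant.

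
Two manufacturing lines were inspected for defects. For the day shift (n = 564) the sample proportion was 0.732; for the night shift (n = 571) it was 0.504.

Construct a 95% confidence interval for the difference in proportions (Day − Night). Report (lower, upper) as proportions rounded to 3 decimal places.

SE₁ = √(p̂₁(1−p̂₁)/n₁) = √(0.7320·0.2680/564) = 0.01865; SE₂ = √(0.5040·0.4960/571) = 0.02092.
Independent samples: SE of the difference = √(SE₁² + SE₂²) = √(0.0003478225 + 0.0004376464) = 0.02803.
z* for 95% confidence is 1.960, so the margin of error is 1.960 × 0.02803 = 0.05494.
Point estimate p̂₁ − p̂₂ = 0.7320 − 0.5040 = 0.2280.
0.2280 ± 0.05494 → (0.173, 0.283).

(0.173, 0.283)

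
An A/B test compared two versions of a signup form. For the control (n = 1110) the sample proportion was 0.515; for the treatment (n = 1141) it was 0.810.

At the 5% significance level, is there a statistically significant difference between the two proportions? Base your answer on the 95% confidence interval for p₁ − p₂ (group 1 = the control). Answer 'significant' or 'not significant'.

significant

SE₁ = √(p̂₁(1−p̂₁)/n₁) = √(0.5150·0.4850/1110) = 0.01500; SE₂ = √(0.8100·0.1900/1141) = 0.01161.
Independent samples: SE of the difference = √(SE₁² + SE₂²) = √(0.000225 + 0.0001347921) = 0.01897.
z* for 95% confidence is 1.960, so the margin of error is 1.960 × 0.01897 = 0.03718.
Point estimate p̂₁ − p̂₂ = 0.5150 − 0.8100 = -0.2950.
-0.2950 ± 0.03718 → (-0.33218, -0.25782).
The interval (-0.33218, -0.25782) does not contain 0, so the difference is significant.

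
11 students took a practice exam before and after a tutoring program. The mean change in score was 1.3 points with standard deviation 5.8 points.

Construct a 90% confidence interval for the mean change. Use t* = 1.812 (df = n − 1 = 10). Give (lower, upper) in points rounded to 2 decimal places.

Paired design: SE = s_d/√n = 5.8/√11 = 1.7488.
t* = 1.812; margin of error = 1.812 × 1.7488 = 3.1688.
1.3 ± 3.1688 → (-1.87, 4.47).

(-1.87, 4.47)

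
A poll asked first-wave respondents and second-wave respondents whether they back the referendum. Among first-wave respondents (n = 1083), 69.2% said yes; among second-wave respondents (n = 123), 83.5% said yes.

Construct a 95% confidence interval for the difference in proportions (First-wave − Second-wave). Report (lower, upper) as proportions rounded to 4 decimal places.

The two standard errors are √(0.6920×0.3080/1083) = 0.01403 and √(0.8350×0.1650/123) = 0.03347.
Because the samples are independent, SE_diff = √(0.01403² + 0.03347²) = 0.03629.
Using z* = 1.960 for 95%, ME = 1.960 × 0.03629 = 0.07113.
p̂₁ − p̂₂ = -0.1430; interval -0.1430 ± 0.07113 gives (-0.2141, -0.0719).

(-0.2141, -0.0719)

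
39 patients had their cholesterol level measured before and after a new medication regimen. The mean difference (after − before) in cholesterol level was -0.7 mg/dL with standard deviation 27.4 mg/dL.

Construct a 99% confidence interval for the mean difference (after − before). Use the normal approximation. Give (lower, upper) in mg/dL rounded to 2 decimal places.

This is a matched-pairs design, so SE = s_d/√n = 27.4/√39 = 4.3875.
Margin = 2.576 × 4.3875 = 11.3022; the interval is -0.7 ± 11.3022 = (-12.00, 10.60).

(-12.00, 10.60)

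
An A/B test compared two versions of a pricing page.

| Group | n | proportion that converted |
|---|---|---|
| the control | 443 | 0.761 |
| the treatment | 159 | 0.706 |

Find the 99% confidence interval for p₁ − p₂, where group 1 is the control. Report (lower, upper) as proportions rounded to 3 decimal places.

Each SE is √(p̂(1−p̂)/n): √(0.7610·0.2390/443) = 0.02026 and √(0.7060·0.2940/159) = 0.03613.
SE(p̂₁ − p̂₂) = √(SE₁² + SE₂²) = √(0.0004104676 + 0.0013053769) = 0.04142, since the two samples are independent.
At 99% confidence z* = 2.576; margin = 2.576 × 0.04142 = 0.10670.
The difference is 0.7610 − 0.7060 = 0.0550, so the interval is 0.0550 ± 0.10670 = (-0.052, 0.162).

(-0.052, 0.162)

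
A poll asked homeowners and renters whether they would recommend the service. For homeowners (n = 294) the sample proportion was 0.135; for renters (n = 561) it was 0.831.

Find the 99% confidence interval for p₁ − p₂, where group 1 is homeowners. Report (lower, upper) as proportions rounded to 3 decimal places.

(-0.762, -0.630)

SE₁ = √(p̂₁(1−p̂₁)/n₁) = √(0.1350·0.8650/294) = 0.01993; SE₂ = √(0.8310·0.1690/561) = 0.01582.
Independent samples: SE of the difference = √(SE₁² + SE₂²) = √(0.0003972049 + 0.0002502724) = 0.02545.
z* for 99% confidence is 2.576, so the margin of error is 2.576 × 0.02545 = 0.06556.
Point estimate p̂₁ − p̂₂ = 0.1350 − 0.8310 = -0.6960.
-0.6960 ± 0.06556 → (-0.762, -0.630).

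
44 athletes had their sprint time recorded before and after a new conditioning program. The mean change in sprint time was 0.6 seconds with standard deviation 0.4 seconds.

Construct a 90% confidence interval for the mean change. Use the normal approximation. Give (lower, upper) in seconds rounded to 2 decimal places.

(0.50, 0.70)

Paired design: SE = s_d/√n = 0.4/√44 = 0.0603.
z* = 1.645; margin of error = 1.645 × 0.0603 = 0.0992.
0.6 ± 0.0992 → (0.50, 0.70).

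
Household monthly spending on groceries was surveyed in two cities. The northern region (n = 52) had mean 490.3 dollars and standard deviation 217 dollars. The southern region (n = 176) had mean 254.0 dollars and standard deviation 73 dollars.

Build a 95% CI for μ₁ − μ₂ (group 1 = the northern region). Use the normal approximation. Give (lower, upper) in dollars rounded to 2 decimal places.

SE₁ = s₁/√n₁ = 217/√52 = 30.0925; SE₂ = 73/√176 = 5.5026.
Independent samples, unequal variances: SE_diff = √(SE₁² + SE₂²) = √(905.55855625 + 30.27860676) = 30.5915.
z* = 1.960, so margin of error = 1.960 × 30.5915 = 59.9593.
Difference in means = 490.3 − 254.0 = 236.3000.
236.3000 ± 59.9593 → (176.34, 296.26).

(176.34, 296.26)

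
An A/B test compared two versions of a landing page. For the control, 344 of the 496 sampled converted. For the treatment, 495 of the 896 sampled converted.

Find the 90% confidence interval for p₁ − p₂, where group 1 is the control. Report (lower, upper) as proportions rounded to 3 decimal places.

First, p̂₁ = 344/496 = 0.6935; p̂₂ = 495/896 = 0.5525.
The two standard errors are √(0.6935×0.3065/496) = 0.02070 and √(0.5525×0.4475/896) = 0.01661.
Because the samples are independent, SE_diff = √(0.02070² + 0.01661²) = 0.02654.
Using z* = 1.645 for 90%, ME = 1.645 × 0.02654 = 0.04366.
p̂₁ − p̂₂ = 0.1410; interval 0.1410 ± 0.04366 gives (0.097, 0.185).

(0.097, 0.185)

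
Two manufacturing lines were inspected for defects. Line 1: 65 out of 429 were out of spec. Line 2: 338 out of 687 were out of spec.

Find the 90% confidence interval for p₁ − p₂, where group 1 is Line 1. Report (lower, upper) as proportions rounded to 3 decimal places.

(-0.383, -0.298)

p̂₁ = 65/429 = 0.1515 and p̂₂ = 338/687 = 0.4920.
SE₁ = √(p̂₁(1−p̂₁)/n₁) = √(0.1515·0.8485/429) = 0.01731; SE₂ = √(0.4920·0.5080/687) = 0.01907.
Independent samples: SE of the difference = √(SE₁² + SE₂²) = √(0.0002996361 + 0.0003636649) = 0.02575.
z* for 90% confidence is 1.645, so the margin of error is 1.645 × 0.02575 = 0.04236.
Point estimate p̂₁ − p̂₂ = 0.1515 − 0.4920 = -0.3405.
-0.3405 ± 0.04236 → (-0.383, -0.298).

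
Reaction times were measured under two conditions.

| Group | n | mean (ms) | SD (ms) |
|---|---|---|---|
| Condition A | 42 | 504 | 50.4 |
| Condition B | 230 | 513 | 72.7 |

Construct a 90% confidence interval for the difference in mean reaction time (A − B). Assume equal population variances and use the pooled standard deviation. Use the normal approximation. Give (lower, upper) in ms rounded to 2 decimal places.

Pooled variance s_p² = [41·50.4² + 229·72.7²] / (42+230−2) = 4868.4369, so s_p = 69.7742.
SE_diff = s_p·√(1/n₁ + 1/n₂) = 69.7742·√(1/42 + 1/230) = 11.7082.
z* = 1.645; margin = 1.645 × 11.7082 = 19.2600.
Difference = 504 − 513 = -9.0000.
-9.0000 ± 19.2600 → (-28.26, 10.26).

(-28.26, 10.26)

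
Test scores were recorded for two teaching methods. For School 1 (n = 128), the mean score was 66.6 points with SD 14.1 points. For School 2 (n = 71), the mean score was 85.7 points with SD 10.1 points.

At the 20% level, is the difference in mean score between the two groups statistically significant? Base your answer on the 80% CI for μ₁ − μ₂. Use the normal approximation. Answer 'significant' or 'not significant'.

SE₁ = s₁/√n₁ = 14.1/√128 = 1.2463; SE₂ = 10.1/√71 = 1.1986.
Independent samples, unequal variances: SE_diff = √(SE₁² + SE₂²) = √(1.55326369 + 1.43664196) = 1.7291.
z* = 1.282, so margin of error = 1.282 × 1.7291 = 2.2167.
Difference in means = 66.6 − 85.7 = -19.1000.
-19.1000 ± 2.2167 → (-21.3167, -16.8833).
The interval (-21.3167, -16.8833) does not contain 0, so the difference is significant.

significant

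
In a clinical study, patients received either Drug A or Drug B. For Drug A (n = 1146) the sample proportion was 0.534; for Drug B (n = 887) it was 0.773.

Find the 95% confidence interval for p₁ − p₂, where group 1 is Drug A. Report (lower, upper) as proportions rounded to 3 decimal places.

(-0.279, -0.199)

Each SE is √(p̂(1−p̂)/n): √(0.5340·0.4660/1146) = 0.01474 and √(0.7730·0.2270/887) = 0.01407.
SE(p̂₁ − p̂₂) = √(SE₁² + SE₂²) = √(0.0002172676 + 0.0001979649) = 0.02038, since the two samples are independent.
At 95% confidence z* = 1.960; margin = 1.960 × 0.02038 = 0.03994.
The difference is 0.5340 − 0.7730 = -0.2390, so the interval is -0.2390 ± 0.03994 = (-0.279, -0.199).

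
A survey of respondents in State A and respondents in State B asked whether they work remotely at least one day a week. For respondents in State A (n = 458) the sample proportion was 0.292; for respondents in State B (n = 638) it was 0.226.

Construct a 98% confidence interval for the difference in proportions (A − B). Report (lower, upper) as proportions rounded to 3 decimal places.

The two standard errors are √(0.2920×0.7080/458) = 0.02125 and √(0.2260×0.7740/638) = 0.01656.
Because the samples are independent, SE_diff = √(0.02125² + 0.01656²) = 0.02694.
Using z* = 2.326 for 98%, ME = 2.326 × 0.02694 = 0.06266.
p̂₁ − p̂₂ = 0.0660; interval 0.0660 ± 0.06266 gives (0.003, 0.129).

(0.003, 0.129)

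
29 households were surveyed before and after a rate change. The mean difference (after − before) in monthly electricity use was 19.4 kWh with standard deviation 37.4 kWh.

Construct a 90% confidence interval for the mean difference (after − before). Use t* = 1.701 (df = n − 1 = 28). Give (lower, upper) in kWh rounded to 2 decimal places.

This is a matched-pairs design, so SE = s_d/√n = 37.4/√29 = 6.9450.
Margin = 1.701 × 6.9450 = 11.8134; the interval is 19.4 ± 11.8134 = (7.59, 31.21).

(7.59, 31.21)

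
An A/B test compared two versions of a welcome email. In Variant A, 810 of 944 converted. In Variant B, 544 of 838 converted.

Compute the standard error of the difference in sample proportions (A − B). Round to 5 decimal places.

0.02002

First, p̂₁ = 810/944 = 0.8581; p̂₂ = 544/838 = 0.6492.
The two standard errors are √(0.8581×0.1419/944) = 0.01136 and √(0.6492×0.3508/838) = 0.01649.
Because the samples are independent, SE_diff = √(0.01136² + 0.01649²) = 0.02002.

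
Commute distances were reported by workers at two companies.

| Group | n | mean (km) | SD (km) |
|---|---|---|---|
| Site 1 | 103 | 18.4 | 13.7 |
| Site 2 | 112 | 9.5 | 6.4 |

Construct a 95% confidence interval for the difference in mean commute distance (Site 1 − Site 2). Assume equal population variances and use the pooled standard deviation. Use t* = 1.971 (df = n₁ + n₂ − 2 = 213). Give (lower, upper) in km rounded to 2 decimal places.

(6.06, 11.74)

Pooled variance s_p² = [102·13.7² + 111·6.4²] / (103+112−2) = 111.2251, so s_p = 10.5463.
SE_diff = s_p·√(1/n₁ + 1/n₂) = 10.5463·√(1/103 + 1/112) = 1.4398.
t* = 1.971; margin = 1.971 × 1.4398 = 2.8378.
Difference = 18.4 − 9.5 = 8.9000.
8.9000 ± 2.8378 → (6.06, 11.74).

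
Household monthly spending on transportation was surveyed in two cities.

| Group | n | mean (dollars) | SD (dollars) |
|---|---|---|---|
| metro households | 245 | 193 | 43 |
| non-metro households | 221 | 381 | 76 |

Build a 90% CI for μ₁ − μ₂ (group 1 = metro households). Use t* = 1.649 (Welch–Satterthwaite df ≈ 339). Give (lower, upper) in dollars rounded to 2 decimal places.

Per-group SEs: s₁/√n₁ = 43/√245 = 2.7472, s₂/√n₂ = 76/√221 = 5.1123.
Unpooled SE of the difference: √(7.54710784 + 26.13561129) = 5.8037.
Margin of error = t* · SE = 1.649 × 5.8037 = 9.5703.
x̄₁ − x̄₂ = 193 − 381 = -188.0000.
CI: -188.0000 ± 9.5703 = (-197.57, -178.43).

(-197.57, -178.43)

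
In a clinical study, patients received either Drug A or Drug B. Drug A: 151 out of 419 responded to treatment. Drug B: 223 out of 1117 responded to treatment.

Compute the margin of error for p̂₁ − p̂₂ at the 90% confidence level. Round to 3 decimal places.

0.043

p̂₁ = 151/419 = 0.3604 and p̂₂ = 223/1117 = 0.1996.
SE₁ = √(p̂₁(1−p̂₁)/n₁) = √(0.3604·0.6396/419) = 0.02346; SE₂ = √(0.1996·0.8004/1117) = 0.01196.
Independent samples: SE of the difference = √(SE₁² + SE₂²) = √(0.0005503716 + 0.0001430416) = 0.02633.
z* for 90% confidence is 1.645, so the margin of error is 1.645 × 0.02633 = 0.04331.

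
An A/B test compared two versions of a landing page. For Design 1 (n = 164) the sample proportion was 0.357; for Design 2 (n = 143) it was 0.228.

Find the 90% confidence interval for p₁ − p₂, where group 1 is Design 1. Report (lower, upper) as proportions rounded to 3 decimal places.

(0.045, 0.213)

SE₁ = √(p̂₁(1−p̂₁)/n₁) = √(0.3570·0.6430/164) = 0.03741; SE₂ = √(0.2280·0.7720/143) = 0.03508.
Independent samples: SE of the difference = √(SE₁² + SE₂²) = √(0.0013995081 + 0.0012306064) = 0.05128.
z* for 90% confidence is 1.645, so the margin of error is 1.645 × 0.05128 = 0.08436.
Point estimate p̂₁ − p̂₂ = 0.3570 − 0.2280 = 0.1290.
0.1290 ± 0.08436 → (0.045, 0.213).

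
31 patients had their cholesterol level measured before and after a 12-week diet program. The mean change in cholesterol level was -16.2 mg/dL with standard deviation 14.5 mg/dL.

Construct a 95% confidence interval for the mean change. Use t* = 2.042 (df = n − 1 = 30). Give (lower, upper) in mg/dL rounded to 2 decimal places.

(-21.52, -10.88)

This is a matched-pairs design, so SE = s_d/√n = 14.5/√31 = 2.6043.
Margin = 2.042 × 2.6043 = 5.3180; the interval is -16.2 ± 5.3180 = (-21.52, -10.88).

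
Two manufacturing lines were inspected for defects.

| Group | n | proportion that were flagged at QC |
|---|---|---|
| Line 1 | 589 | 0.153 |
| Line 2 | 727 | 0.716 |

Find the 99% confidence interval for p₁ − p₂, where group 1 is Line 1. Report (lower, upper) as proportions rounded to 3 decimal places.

(-0.621, -0.505)

SE₁ = √(p̂₁(1−p̂₁)/n₁) = √(0.1530·0.8470/589) = 0.01483; SE₂ = √(0.7160·0.2840/727) = 0.01672.
Independent samples: SE of the difference = √(SE₁² + SE₂²) = √(0.0002199289 + 0.0002795584) = 0.02235.
z* for 99% confidence is 2.576, so the margin of error is 2.576 × 0.02235 = 0.05757.
Point estimate p̂₁ − p̂₂ = 0.1530 − 0.7160 = -0.5630.
-0.5630 ± 0.05757 → (-0.621, -0.505).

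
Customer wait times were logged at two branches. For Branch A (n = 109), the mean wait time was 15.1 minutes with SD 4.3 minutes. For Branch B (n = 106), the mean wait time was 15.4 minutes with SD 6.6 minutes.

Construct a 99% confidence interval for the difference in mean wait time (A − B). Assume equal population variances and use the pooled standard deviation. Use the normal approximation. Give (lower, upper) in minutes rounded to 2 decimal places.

(-2.25, 1.65)

s_p = √[((n₁−1)s₁² + (n₂−1)s₂²)/(n₁+n₂−2)] = √[(108·4.3² + 105·6.6²)/213] = 5.5541.
SE = 5.5541·√(1/109 + 1/106) = 0.7576.
With z* = 2.576, margin = 2.576 × 0.7576 = 1.9516.
x̄₁ − x̄₂ = 15.1 − 15.4 = -0.3000; interval -0.3000 ± 1.9516 = (-2.25, 1.65).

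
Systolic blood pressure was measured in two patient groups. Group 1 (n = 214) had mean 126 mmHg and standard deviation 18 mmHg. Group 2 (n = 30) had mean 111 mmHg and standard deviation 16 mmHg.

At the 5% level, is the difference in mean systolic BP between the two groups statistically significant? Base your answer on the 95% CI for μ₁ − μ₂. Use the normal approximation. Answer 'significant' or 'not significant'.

Standard errors of each mean: 18/√214 = 1.2305 and 16/√30 = 2.9212.
SE(x̄₁ − x̄₂) = √(1.2305² + 2.9212²) = 3.1698 for independent samples with unequal variances.
With z* = 1.960, the margin is 1.960 × 3.1698 = 6.2128.
x̄₁ − x̄₂ = 126 − 111 = 15.0000; the interval is 15.0000 ± 6.2128 = (8.7872, 21.2128).
The interval (8.7872, 21.2128) does not contain 0, so the difference is significant.

significant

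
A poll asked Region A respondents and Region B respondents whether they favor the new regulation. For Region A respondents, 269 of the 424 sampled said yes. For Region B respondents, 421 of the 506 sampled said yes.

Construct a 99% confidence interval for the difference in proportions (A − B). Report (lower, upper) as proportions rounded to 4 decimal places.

p̂₁ = 269/424 = 0.6344 and p̂₂ = 421/506 = 0.8320.
SE₁ = √(p̂₁(1−p̂₁)/n₁) = √(0.6344·0.3656/424) = 0.02339; SE₂ = √(0.8320·0.1680/506) = 0.01662.
Independent samples: SE of the difference = √(SE₁² + SE₂²) = √(0.0005470921 + 0.0002762244) = 0.02869.
z* for 99% confidence is 2.576, so the margin of error is 2.576 × 0.02869 = 0.07391.
Point estimate p̂₁ − p̂₂ = 0.6344 − 0.8320 = -0.1976.
-0.1976 ± 0.07391 → (-0.2715, -0.1237).

(-0.2715, -0.1237)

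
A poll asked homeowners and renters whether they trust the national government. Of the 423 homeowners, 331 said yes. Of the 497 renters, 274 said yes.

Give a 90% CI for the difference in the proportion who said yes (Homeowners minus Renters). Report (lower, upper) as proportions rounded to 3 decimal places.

(0.182, 0.281)

Sample proportions: 331/423 = 0.7825, 274/497 = 0.5513.
Each SE is √(p̂(1−p̂)/n): √(0.7825·0.2175/423) = 0.02006 and √(0.5513·0.4487/497) = 0.02231.
SE(p̂₁ − p̂₂) = √(SE₁² + SE₂²) = √(0.0004024036 + 0.0004977361) = 0.03000, since the two samples are independent.
At 90% confidence z* = 1.645; margin = 1.645 × 0.03000 = 0.04935.
The difference is 0.7825 − 0.5513 = 0.2312, so the interval is 0.2312 ± 0.04935 = (0.182, 0.281).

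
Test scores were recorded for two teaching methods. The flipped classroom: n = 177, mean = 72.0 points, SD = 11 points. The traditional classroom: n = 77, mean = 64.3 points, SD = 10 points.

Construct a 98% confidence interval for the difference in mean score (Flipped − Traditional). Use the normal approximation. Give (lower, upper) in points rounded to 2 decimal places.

(4.43, 10.97)

SE₁ = s₁/√n₁ = 11/√177 = 0.8268; SE₂ = 10/√77 = 1.1396.
Independent samples, unequal variances: SE_diff = √(SE₁² + SE₂²) = √(0.68359824 + 1.29868816) = 1.4079.
z* = 2.326, so margin of error = 2.326 × 1.4079 = 3.2748.
Difference in means = 72.0 − 64.3 = 7.7000.
7.7000 ± 3.2748 → (4.43, 10.97).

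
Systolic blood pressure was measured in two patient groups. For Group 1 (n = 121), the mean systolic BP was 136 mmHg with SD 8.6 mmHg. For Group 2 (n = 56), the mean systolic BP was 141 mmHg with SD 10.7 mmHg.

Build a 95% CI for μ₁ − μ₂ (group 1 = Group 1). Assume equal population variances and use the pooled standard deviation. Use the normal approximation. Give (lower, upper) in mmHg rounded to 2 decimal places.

(-7.95, -2.05)

Pooled variance s_p² = [120·8.6² + 55·10.7²] / (121+56−2) = 86.6980, so s_p = 9.3112.
SE_diff = s_p·√(1/n₁ + 1/n₂) = 9.3112·√(1/121 + 1/56) = 1.5049.
z* = 1.960; margin = 1.960 × 1.5049 = 2.9496.
Difference = 136 − 141 = -5.0000.
-5.0000 ± 2.9496 → (-7.95, -2.05).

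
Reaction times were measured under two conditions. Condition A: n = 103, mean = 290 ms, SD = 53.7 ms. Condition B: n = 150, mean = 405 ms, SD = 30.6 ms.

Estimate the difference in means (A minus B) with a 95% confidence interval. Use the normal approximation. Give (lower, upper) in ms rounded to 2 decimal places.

Standard errors of each mean: 53.7/√103 = 5.2912 and 30.6/√150 = 2.4985.
SE(x̄₁ − x̄₂) = √(5.2912² + 2.4985²) = 5.8514 for independent samples with unequal variances.
With z* = 1.960, the margin is 1.960 × 5.8514 = 11.4687.
x̄₁ − x̄₂ = 290 − 405 = -115.0000; the interval is -115.0000 ± 11.4687 = (-126.47, -103.53).

(-126.47, -103.53)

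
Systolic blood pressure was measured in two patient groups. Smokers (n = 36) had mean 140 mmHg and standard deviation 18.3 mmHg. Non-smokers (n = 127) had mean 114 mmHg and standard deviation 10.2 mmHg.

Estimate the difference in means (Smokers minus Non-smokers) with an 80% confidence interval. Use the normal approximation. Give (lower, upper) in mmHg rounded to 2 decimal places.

SE₁ = s₁/√n₁ = 18.3/√36 = 3.0500; SE₂ = 10.2/√127 = 0.9051.
Independent samples, unequal variances: SE_diff = √(SE₁² + SE₂²) = √(9.3025 + 0.81920601) = 3.1815.
z* = 1.282, so margin of error = 1.282 × 3.1815 = 4.0787.
Difference in means = 140 − 114 = 26.0000.
26.0000 ± 4.0787 → (21.92, 30.08).

(21.92, 30.08)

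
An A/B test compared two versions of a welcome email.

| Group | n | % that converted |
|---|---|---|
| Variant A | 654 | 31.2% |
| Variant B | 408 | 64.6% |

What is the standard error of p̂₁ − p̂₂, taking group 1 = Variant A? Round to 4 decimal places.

0.0298

SE₁ = √(p̂₁(1−p̂₁)/n₁) = √(0.3120·0.6880/654) = 0.01812; SE₂ = √(0.6460·0.3540/408) = 0.02367.
Independent samples: SE of the difference = √(SE₁² + SE₂²) = √(0.0003283344 + 0.0005602689) = 0.02981.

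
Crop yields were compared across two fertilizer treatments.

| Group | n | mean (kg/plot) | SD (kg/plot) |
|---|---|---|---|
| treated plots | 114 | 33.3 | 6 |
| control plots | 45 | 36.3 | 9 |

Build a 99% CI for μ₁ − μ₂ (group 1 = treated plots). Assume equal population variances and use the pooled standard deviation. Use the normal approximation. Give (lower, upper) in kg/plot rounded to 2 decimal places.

(-6.16, 0.16)

s_p = √[((n₁−1)s₁² + (n₂−1)s₂²)/(n₁+n₂−2)] = √[(113·6² + 44·9²)/157] = 6.9722.
SE = 6.9722·√(1/114 + 1/45) = 1.2275.
With z* = 2.576, margin = 2.576 × 1.2275 = 3.1620.
x̄₁ − x̄₂ = 33.3 − 36.3 = -3.0000; interval -3.0000 ± 3.1620 = (-6.16, 0.16).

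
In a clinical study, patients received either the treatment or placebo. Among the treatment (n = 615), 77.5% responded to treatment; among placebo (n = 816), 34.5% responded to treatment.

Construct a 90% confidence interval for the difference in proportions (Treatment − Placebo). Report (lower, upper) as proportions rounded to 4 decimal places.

The two standard errors are √(0.7750×0.2250/615) = 0.01684 and √(0.3450×0.6550/816) = 0.01664.
Because the samples are independent, SE_diff = √(0.01684² + 0.01664²) = 0.02367.
Using z* = 1.645 for 90%, ME = 1.645 × 0.02367 = 0.03894.
p̂₁ − p̂₂ = 0.4300; interval 0.4300 ± 0.03894 gives (0.3911, 0.4689).

(0.3911, 0.4689)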